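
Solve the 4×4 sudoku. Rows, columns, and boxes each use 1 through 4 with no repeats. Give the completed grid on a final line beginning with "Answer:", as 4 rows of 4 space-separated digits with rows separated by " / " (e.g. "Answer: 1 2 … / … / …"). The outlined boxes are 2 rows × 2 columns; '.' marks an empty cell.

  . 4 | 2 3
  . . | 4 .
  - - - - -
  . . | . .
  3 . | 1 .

Step 1. [r4c2∈{2}] only 2 remains possible at r4c2 ⇒ r4c2=2.
Step 2. [r1c1∈{1}] r1c1 has the single candidate 1, so r1c1=1.
Step 3. [r3c1∈{4}] nothing but 4 survives at r3c1. So r3c1=4.
Step 4. [r2c2∈{3}] nothing but 3 survives at r2c2 ⇒ r2c2=3.
Step 5. [r2c1∈{2}] only 2 remains possible at r2c1. So r2c1=2.
Step 6. [r3c4∈{2}] only 2 remains possible at r3c4. So r3c4=2.
Step 7. [r3c3∈{3}] nothing but 3 survives at r3c3, so r3c3=3.
Step 8. [r2c4∈{1}] only 1 remains possible at r2c4 ⇒ r2c4=1.
Step 9. [r3c2∈{1}] r3c2 has the single candidate 1, so r3c2=1.
Step 10. [r4c4∈{4}] nothing but 4 survives at r4c4 ⇒ r4c4=4.

Answer: 1 4 2 3 / 2 3 4 1 / 4 1 3 2 / 3 2 1 4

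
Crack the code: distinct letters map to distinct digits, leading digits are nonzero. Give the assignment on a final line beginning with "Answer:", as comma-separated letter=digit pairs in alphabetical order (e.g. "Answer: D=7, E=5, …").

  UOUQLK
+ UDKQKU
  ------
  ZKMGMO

Step 1. [col 1: K + U ≡ O (mod 10)] no forcing yet in column 1 (carry-in 0); K=6 is free and consistent — try it, so K=6.
Step 2. [col 1: K + U ≡ O (mod 10)] column 1 (K + U ≡ O (mod 10), carry-in 0) doesn't pin O yet; pick O=7 and continue, so O=7.
Step 3. [col 1: K + U ≡ O (mod 10)] column 1: given K=6, O=7, carry-in 0, and digits 6,7 already taken and all letters distinct, K+U≡O (mod 10) forces U=1. So U=1.
Step 4. [col 2: L + K ≡ M (mod 10)] several values work for L in column 2 (L + K ≡ M (mod 10), carry-in 0); try L=2, so L=2.
Step 5. [col 2: L + K ≡ M (mod 10)] column 2: given L=2, K=6, carry-in 0, and digits 1,2,6,7 already taken and all letters distinct, L+K≡M (mod 10) forces M=8 ⇒ M=8.
Step 6. [col 3: Q + Q ≡ G (mod 10)] in column 3 we have Q+Q≡G with carry-in 0; given nothing yet and digits 1,2,6,7,8 already taken and all letters distinct, that pins G to 0 ⇒ G=0.
Step 7. [col 3: Q + Q ≡ G (mod 10)] column 3: given G=0, carry-in 0, and digits 0,1,2,6,7,8 already taken and all letters distinct, Q+Q≡G (mod 10) forces Q=5. So Q=5.
Step 8. [col 5: O + D ≡ K (mod 10)] in column 5 we have O+D≡K with carry-in 0; given O=7, K=6 and digits 0,1,2,5,6,7,8 already taken and all letters distinct, that pins D to 9. So D=9.
Step 9. [col 6: U + U ≡ Z (mod 10)] column 6 reads U+U+carry(1)=Z with U=1; with digits 0,1,2,5,6,7,8,9 already taken and all letters distinct, the only value for Z is 3 ⇒ Z=3.

Answer: D=9, G=0, K=6, L=2, M=8, O=7, Q=5, U=1, Z=3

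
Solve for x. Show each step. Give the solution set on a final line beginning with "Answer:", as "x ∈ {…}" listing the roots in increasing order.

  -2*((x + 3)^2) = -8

Step 1. [-2*((x + 3)^2) = -8] divide by the outer -2, so div: (x + 3)^2 = 4.
Step 2. [(x + 3)^2 = 4] √ both sides: 4 ≥ 0 gives two branches ⇒ sqrt: x + 3 = 2 or -2.
Step 3. [x + 3 = 2 or -2] subtract 3: x sits inside (… + 3), so sub: x = -1 or -5.

Answer: x ∈ {-5, -1}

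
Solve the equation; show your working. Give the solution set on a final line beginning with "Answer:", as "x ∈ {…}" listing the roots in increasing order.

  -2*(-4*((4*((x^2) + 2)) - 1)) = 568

Step 1. [-2*(-4*((4*((x^2) + 2)) - 1)) = 568] leading coefficient -2: divide by -2. So div: -4*((4*((x^2) + 2)) - 1) = -284.
Step 2. [-4*((4*((x^2) + 2)) - 1) = -284] -4 out front; divide by -4, so div: (4*((x^2) + 2)) - 1 = 71.
Step 3. [(4*((x^2) + 2)) - 1 = 71] 1 comes off first (add 1). So sub: 4*((x^2) + 2) = 72.
Step 4. [4*((x^2) + 2) = 72] divide by the outer 4. So div: (x^2) + 2 = 18.
Step 5. [(x^2) + 2 = 18] +2 is outermost — subtract 2 both sides. So sub: x^2 = 16.
Step 6. [x^2 = 16] √ both sides: 16 ≥ 0 gives two branches, so sqrt: x = 4 or -4.

Answer: x ∈ {-4, 4}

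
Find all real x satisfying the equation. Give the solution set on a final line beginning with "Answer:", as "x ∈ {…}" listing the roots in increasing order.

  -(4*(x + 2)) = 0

Step 1. [-(4*(x + 2)) = 0] leading − — multiply by −1. So neg: 4*(x + 2) = 0.
Step 2. [4*(x + 2) = 0] LHS = 4·(…); ÷4 both sides ⇒ div: x + 2 = 0.
Step 3. [x + 2 = 0] 2 comes off first (subtract 2). So sub: x = -2.

Answer: x ∈ {-2}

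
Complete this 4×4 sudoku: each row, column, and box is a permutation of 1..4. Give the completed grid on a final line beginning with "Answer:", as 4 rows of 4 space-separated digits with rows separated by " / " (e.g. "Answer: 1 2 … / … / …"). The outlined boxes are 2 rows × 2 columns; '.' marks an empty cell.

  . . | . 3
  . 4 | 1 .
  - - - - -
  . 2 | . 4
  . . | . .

Step 1. [r3c1∈{1,3}] r3c1 is the only open cell in row 3 admitting 1. So r3c1=1.
Step 2. [r2c4∈{2}] r2c4 is down to just 2. So r2c4=2.
Step 3. [r4c2∈{3}] r4c2 has the single candidate 3. So r4c2=3.
Step 4. [r1c3∈{4}] r1c3's peers cover all but 4, so r1c3=4.
Step 5. [r1c1∈{2}] nothing but 2 survives at r1c1, so r1c1=2.
Step 6. [r4c1∈{4}] r4c1's peers cover all but 4. So r4c1=4.
Step 7. [r2c1∈{3}] r2c1's peers cover all but 3 ⇒ r2c1=3.
Step 8. [r3c3∈{3}] only 3 remains possible at r3c3, so r3c3=3.
Step 9. [r4c4∈{1}] r4c4 has the single candidate 1, so r4c4=1.
Step 10. [r1c2∈{1}] r1c2's peers cover all but 1 ⇒ r1c2=1.
Step 11. [r4c3∈{2}] r4c3 has the single candidate 2, so r4c3=2.

Answer: 2 1 4 3 / 3 4 1 2 / 1 2 3 4 / 4 3 2 1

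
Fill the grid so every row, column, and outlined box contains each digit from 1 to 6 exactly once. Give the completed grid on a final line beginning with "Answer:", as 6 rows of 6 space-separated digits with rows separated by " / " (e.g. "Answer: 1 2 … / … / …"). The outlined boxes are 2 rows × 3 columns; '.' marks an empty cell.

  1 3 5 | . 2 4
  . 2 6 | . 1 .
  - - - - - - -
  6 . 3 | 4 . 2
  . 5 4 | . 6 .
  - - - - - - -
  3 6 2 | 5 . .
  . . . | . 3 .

Step 1. [r6c3∈{1}] r6c3 is down to just 1, so r6c3=1.
Step 2. [r4c4∈{1,3}] across col 4, 1 lands solely at r4c4, so r4c4=1.
Step 3. [r2c4∈{3}] r2c4 is down to just 3 ⇒ r2c4=3.
Step 4. [r6c2∈{4}] r6c2 is down to just 4, so r6c2=4.
Step 5. [r1c4∈{6}] nothing but 6 survives at r1c4, so r1c4=6.
Step 6. [r2c6∈{5}] r2c6 is down to just 5. So r2c6=5.
Step 7. [r4c1∈{2}] only 2 remains possible at r4c1 ⇒ r4c1=2.
Step 8. [r3c2∈{1}] r3c2 is down to just 1, so r3c2=1.
Step 9. [r6c4∈{2}] r6c4 is down to just 2. So r6c4=2.
Step 10. [r6c6∈{6}] nothing but 6 survives at r6c6, so r6c6=6.
Step 11. [r5c6∈{1}] only 1 remains possible at r5c6. So r5c6=1.
Step 12. [r2c1∈{4}] only 4 remains possible at r2c1 ⇒ r2c1=4.
Step 13. [r4c6∈{3}] nothing but 3 survives at r4c6, so r4c6=3.
Step 14. [r5c5∈{4}] r5c5 is down to just 4, so r5c5=4.
Step 15. [r6c1∈{5}] only 5 remains possible at r6c1. So r6c1=5.
Step 16. [r3c5∈{5}] r3c5's peers cover all but 5, so r3c5=5.

Answer: 1 3 5 6 2 4 / 4 2 6 3 1 5 / 6 1 3 4 5 2 / 2 5 4 1 6 3 / 3 6 2 5 4 1 / 5 4 1 2 3 6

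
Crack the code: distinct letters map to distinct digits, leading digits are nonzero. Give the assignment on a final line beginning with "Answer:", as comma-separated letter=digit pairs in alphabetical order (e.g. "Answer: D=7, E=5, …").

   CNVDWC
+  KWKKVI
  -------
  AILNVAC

Step 1. [A] the sum has 7 digits but both addends have 6; that extra leading digit A is the final carry, namely 1, so A=1.
Step 2. [col 1: C + I ≡ C (mod 10)] from column 1 (nothing yet, carry-in 0, digits 1 already taken and all letters distinct): I must equal 0, so I=0.
Step 3. [col 1: C + I ≡ C (mod 10)] C=4 is one option consistent with column 1 (C + I ≡ C (mod 10), carry-in 0) — take it. So C=4.
Step 4. [col 2: W + V ≡ A (mod 10)] several values work for W in column 2 (W + V ≡ A (mod 10), carry-in 0); try W=9 ⇒ W=9.
Step 5. [col 2: W + V ≡ A (mod 10)] in column 2 we have W+V≡A with carry-in 0; given W=9, A=1 and digits 0,1,4,9 already taken and all letters distinct, that pins V to 2. So V=2.
Step 6. [col 3: D + K ≡ V (mod 10)] column 3 (D + K ≡ V (mod 10), carry-in 1) doesn't pin D yet; pick D=6 and continue. So D=6.
Step 7. [col 3: D + K ≡ V (mod 10)] column 3: given D=6, V=2, carry-in 1, and digits 0,1,2,4,6,9 already taken and all letters distinct, D+K≡V (mod 10) forces K=5 ⇒ K=5.
Step 8. [col 4: V + K ≡ N (mod 10)] from column 4 (V=2, K=5, carry-in 1, digits 0,1,2,4,5,6,9 already taken and all letters distinct): N must equal 8 ⇒ N=8.
Step 9. [col 5: N + W ≡ L (mod 10)] from column 5 (N=8, W=9, carry-in 0, digits 0,1,2,4,5,6,8,9 already taken and all letters distinct): L must equal 7. So L=7.

Answer: A=1, C=4, D=6, I=0, K=5, L=7, N=8, V=2, W=9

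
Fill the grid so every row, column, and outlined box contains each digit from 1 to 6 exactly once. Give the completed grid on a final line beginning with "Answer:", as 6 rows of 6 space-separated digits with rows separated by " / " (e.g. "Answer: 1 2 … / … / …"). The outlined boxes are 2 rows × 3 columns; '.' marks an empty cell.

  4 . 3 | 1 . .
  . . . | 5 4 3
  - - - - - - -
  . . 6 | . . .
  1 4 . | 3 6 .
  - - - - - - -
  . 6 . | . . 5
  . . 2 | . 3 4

Step 1. [r1c5∈{2}] r1c5's peers cover all but 2, so r1c5=2.
Step 2. [r3c2∈{2,3,5}] 3 has one home in col 2: r3c2 ⇒ r3c2=3.
Step 3. [r3c1∈{2,5}] in box 3, 2 fits only at r3c1 ⇒ r3c1=2.
Step 4. [r6c2∈{1,5}] r6c2 is the only open cell in row 6 admitting 1 ⇒ r6c2=1.
Step 5. [r3c5∈{1,5}] in row 3, 5 fits only at r3c5, so r3c5=5.
Step 6. [r5c4∈{2}] r5c4 is down to just 2. So r5c4=2.
Step 7. [r2c3∈{1}] r2c3 has the single candidate 1 ⇒ r2c3=1.
Step 8. [r2c1∈{6}] nothing but 6 survives at r2c1, so r2c1=6.
Step 9. [r5c5∈{1}] r5c5 is down to just 1. So r5c5=1.
Step 10. [r4c6∈{2}] r4c6 has the single candidate 2. So r4c6=2.
Step 11. [r1c2∈{5}] only 5 remains possible at r1c2. So r1c2=5.
Step 12. [r1c6∈{6}] r1c6 is down to just 6, so r1c6=6.
Step 13. [r4c3∈{5}] nothing but 5 survives at r4c3. So r4c3=5.
Step 14. [r6c4∈{6}] r6c4 has the single candidate 6. So r6c4=6.
Step 15. [r3c4∈{4}] nothing but 4 survives at r3c4 ⇒ r3c4=4.
Step 16. [r6c1∈{5}] r6c1 has the single candidate 5, so r6c1=5.
Step 17. [r2c2∈{2}] r2c2's peers cover all but 2, so r2c2=2.
Step 18. [r5c3∈{4}] only 4 remains possible at r5c3. So r5c3=4.
Step 19. [r5c1∈{3}] nothing but 3 survives at r5c1 ⇒ r5c1=3.
Step 20. [r3c6∈{1}] r3c6 is down to just 1, so r3c6=1.

Answer: 4 5 3 1 2 6 / 6 2 1 5 4 3 / 2 3 6 4 5 1 / 1 4 5 3 6 2 / 3 6 4 2 1 5 / 5 1 2 6 3 4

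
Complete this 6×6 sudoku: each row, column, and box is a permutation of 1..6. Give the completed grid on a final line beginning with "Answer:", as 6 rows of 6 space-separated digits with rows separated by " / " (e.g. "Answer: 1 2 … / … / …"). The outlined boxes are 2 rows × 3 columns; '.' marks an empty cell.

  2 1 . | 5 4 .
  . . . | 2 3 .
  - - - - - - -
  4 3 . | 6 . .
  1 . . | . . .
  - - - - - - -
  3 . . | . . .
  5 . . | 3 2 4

Step 1. [r4c5∈{5}] r4c5's peers cover all but 5. So r4c5=5.
Step 2. [r6c2∈{6}] r6c2's peers cover all but 6. So r6c2=6.
Step 3. [r4c2∈{2}] only 2 remains possible at r4c2 ⇒ r4c2=2.
Step 4. [r2c1∈{6}] r2c1 is down to just 6, so r2c1=6.
Step 5. [r5c4∈{1}] r5c4 has the single candidate 1, so r5c4=1.
Step 6. [r2c2∈{4,5}] 5 has one home in col 2: r2c2, so r2c2=5.
Step 7. [r5c3∈{2,4}] r5c3 is the only open cell in row 5 admitting 2 ⇒ r5c3=2.
Step 8. [r3c6∈{1,2}] in row 3, 2 fits only at r3c6. So r3c6=2.
Step 9. [r5c6∈{5,6}] row 5 places 5 nowhere but r5c6, so r5c6=5.
Step 10. [r5c5∈{6}] nothing but 6 survives at r5c5 ⇒ r5c5=6.
Step 11. [r6c3∈{1}] r6c3 has the single candidate 1. So r6c3=1.
Step 12. [r2c6∈{1}] nothing but 1 survives at r2c6 ⇒ r2c6=1.
Step 13. [r4c3∈{6}] r4c3 is down to just 6, so r4c3=6.
Step 14. [r3c3∈{5}] only 5 remains possible at r3c3, so r3c3=5.
Step 15. [r5c2∈{4}] r5c2 has the single candidate 4 ⇒ r5c2=4.
Step 16. [r4c6∈{3}] nothing but 3 survives at r4c6. So r4c6=3.
Step 17. [r4c4∈{4}] r4c4's peers cover all but 4, so r4c4=4.
Step 18. [r2c3∈{4}] r2c3's peers cover all but 4 ⇒ r2c3=4.
Step 19. [r3c5∈{1}] r3c5 is down to just 1 ⇒ r3c5=1.
Step 20. [r1c3∈{3}] only 3 remains possible at r1c3, so r1c3=3.
Step 21. [r1c6∈{6}] r1c6 is down to just 6 ⇒ r1c6=6.

Answer: 2 1 3 5 4 6 / 6 5 4 2 3 1 / 4 3 5 6 1 2 / 1 2 6 4 5 3 / 3 4 2 1 6 5 / 5 6 1 3 2 4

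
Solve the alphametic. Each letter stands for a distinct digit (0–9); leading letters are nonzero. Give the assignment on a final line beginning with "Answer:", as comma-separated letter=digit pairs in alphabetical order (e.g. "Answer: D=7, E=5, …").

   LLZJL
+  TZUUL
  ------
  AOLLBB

Step 1. [col 1: L + L ≡ B (mod 10)] no forcing yet in column 1 (carry-in 0); L=4 is free and consistent — try it. So L=4.
Step 2. [col 1: L + L ≡ B (mod 10)] in column 1 we have L+L≡B with carry-in 0; given L=4 and digits 4 already taken and all letters distinct, that pins B to 8 ⇒ B=8.
Step 3. [col 2: J + U ≡ B (mod 10)] several values work for U in column 2 (J + U ≡ B (mod 10), carry-in 0); try U=5. So U=5.
Step 4. [A] adding two 5-digit numbers gives at most 5+1 digits, and here it does — A is that final carry and must be 1 ⇒ A=1.
Step 5. [col 2: J + U ≡ B (mod 10)] from column 2 (U=5, B=8, carry-in 0, digits 1,4,5,8 already taken and all letters distinct): J must equal 3 ⇒ J=3.
Step 6. [col 3: Z + U ≡ L (mod 10)] column 3 reads Z+U+carry(0)=L with U=5, L=4; with digits 1,3,4,5,8 already taken and all letters distinct, the only value for Z is 9, so Z=9.
Step 7. [col 5: L + T ≡ O (mod 10)] column 5 (L + T ≡ O (mod 10), carry-in 1) doesn't pin O yet; pick O=2 and continue ⇒ O=2.
Step 8. [col 5: L + T ≡ O (mod 10)] in column 5 we have L+T≡O with carry-in 1; given L=4, O=2 and digits 1,2,3,4,5,8,9 already taken and all letters distinct, that pins T to 7, so T=7.

Answer: A=1, B=8, J=3, L=4, O=2, T=7, U=5, Z=9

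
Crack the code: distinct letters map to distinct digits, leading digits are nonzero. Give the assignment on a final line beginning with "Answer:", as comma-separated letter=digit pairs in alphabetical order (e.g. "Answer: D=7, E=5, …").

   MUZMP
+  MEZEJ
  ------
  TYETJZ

Step 1. [col 1: P + J ≡ Z (mod 10)] several values work for Z in column 1 (P + J ≡ Z (mod 10), carry-in 0); try Z=5. So Z=5.
Step 2. [T] the sum has 6 digits but both addends have 5; that extra leading digit T is the final carry, namely 1, so T=1.
Step 3. [col 1: P + J ≡ Z (mod 10)] column 1 (P + J ≡ Z (mod 10), carry-in 0) doesn't pin J yet; pick J=2 and continue ⇒ J=2.
Step 4. [col 1: P + J ≡ Z (mod 10)] from column 1 (J=2, Z=5, carry-in 0, digits 1,2,5 already taken and all letters distinct): P must equal 3. So P=3.
Step 5. [col 2: M + E ≡ J (mod 10)] no forcing yet in column 2 (carry-in 0); E=4 is free and consistent — try it. So E=4.
Step 6. [col 2: M + E ≡ J (mod 10)] column 2: given E=4, J=2, carry-in 0, and digits 1,2,3,4,5 already taken and all letters distinct, M+E≡J (mod 10) forces M=8. So M=8.
Step 7. [col 4: U + E ≡ E (mod 10)] in column 4 we have U+E≡E with carry-in 1; given E=4 and digits 1,2,3,4,5,8 already taken and all letters distinct, that pins U to 9, so U=9.
Step 8. [col 5: M + M ≡ Y (mod 10)] column 5 reads M+M+carry(1)=Y with M=8; with digits 1,2,3,4,5,8,9 already taken and all letters distinct, the only value for Y is 7 ⇒ Y=7.

Answer: E=4, J=2, M=8, P=3, T=1, U=9, Y=7, Z=5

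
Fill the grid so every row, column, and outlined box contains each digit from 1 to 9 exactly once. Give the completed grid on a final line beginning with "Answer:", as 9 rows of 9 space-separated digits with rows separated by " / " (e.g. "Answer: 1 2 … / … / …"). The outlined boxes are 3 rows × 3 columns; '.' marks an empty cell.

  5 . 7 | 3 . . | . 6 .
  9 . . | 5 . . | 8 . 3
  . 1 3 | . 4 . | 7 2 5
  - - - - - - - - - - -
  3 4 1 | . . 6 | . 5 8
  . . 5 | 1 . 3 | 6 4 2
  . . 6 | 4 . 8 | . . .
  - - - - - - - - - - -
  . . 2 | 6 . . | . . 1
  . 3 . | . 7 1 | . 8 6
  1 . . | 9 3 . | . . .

Step 1. [r4c7∈{9}] nothing but 9 survives at r4c7. So r4c7=9.
Step 2. [r9c3∈{4,8}] in col 3, 8 fits only at r9c3, so r9c3=8.
Step 3. [r4c5∈{2}] only 2 remains possible at r4c5, so r4c5=2.
Step 4. [r6c9∈{7}] r6c9 has the single candidate 7 ⇒ r6c9=7.
Step 5. [r9c9∈{4}] r9c9's peers cover all but 4, so r9c9=4.
Step 6. [r8c7∈{2,5}] 5 has one home in row 8: r8c7 ⇒ r8c7=5.
Step 7. [r2c8∈{1}] r2c8 has the single candidate 1. So r2c8=1.
Step 8. [r7c8∈{3,7,9}] in col 8, 9 fits only at r7c8 ⇒ r7c8=9.
Step 9. [r5c5∈{9}] r5c5 is down to just 9, so r5c5=9.
Step 10. [r9c2∈{5,6,7}] across row 9, 6 lands solely at r9c2. So r9c2=6.
Step 11. [r7c2∈{5,7}] r7c2 is the only open cell in col 2 admitting 5, so r7c2=5.
Step 12. [r2c2∈{2}] nothing but 2 survives at r2c2. So r2c2=2.
Step 13. [r1c2∈{8}] r1c2 is down to just 8 ⇒ r1c2=8.
Step 14. [r1c6∈{2,9}] across row 1, 2 lands solely at r1c6. So r1c6=2.
Step 15. [r7c1∈{4,7}] in row 7, 7 fits only at r7c1 ⇒ r7c1=7.
Step 16. [r2c3∈{4}] r2c3's peers cover all but 4. So r2c3=4.
Step 17. [r7c7∈{3}] r7c7 has the single candidate 3. So r7c7=3.
Step 18. [r4c4∈{7}] r4c4 is down to just 7 ⇒ r4c4=7.
Step 19. [r7c6∈{4}] nothing but 4 survives at r7c6 ⇒ r7c6=4.
Step 20. [r8c3∈{9}] r8c3 has the single candidate 9, so r8c3=9.
Step 21. [r3c6∈{9}] r3c6's peers cover all but 9, so r3c6=9.
Step 22. [r8c4∈{2}] r8c4 is down to just 2. So r8c4=2.
Step 23. [r6c7∈{1}] r6c7 has the single candidate 1. So r6c7=1.
Step 24. [r6c8∈{3}] r6c8 is down to just 3 ⇒ r6c8=3.
Step 25. [r1c7∈{4}] only 4 remains possible at r1c7, so r1c7=4.
Step 26. [r6c5∈{5}] r6c5 has the single candidate 5, so r6c5=5.
Step 27. [r1c5∈{1}] nothing but 1 survives at r1c5 ⇒ r1c5=1.
Step 28. [r3c1∈{6}] r3c1's peers cover all but 6 ⇒ r3c1=6.
Step 29. [r6c2∈{9}] r6c2 has the single candidate 9, so r6c2=9.
Step 30. [r5c1∈{8}] r5c1 has the single candidate 8, so r5c1=8.
Step 31. [r8c1∈{4}] r8c1's peers cover all but 4, so r8c1=4.
Step 32. [r1c9∈{9}] r1c9 is down to just 9. So r1c9=9.
Step 33. [r9c6∈{5}] nothing but 5 survives at r9c6. So r9c6=5.
Step 34. [r3c4∈{8}] only 8 remains possible at r3c4, so r3c4=8.
Step 35. [r9c7∈{2}] nothing but 2 survives at r9c7. So r9c7=2.
Step 36. [r5c2∈{7}] r5c2's peers cover all but 7, so r5c2=7.
Step 37. [r6c1∈{2}] nothing but 2 survives at r6c1 ⇒ r6c1=2.
Step 38. [r9c8∈{7}] r9c8's peers cover all but 7. So r9c8=7.
Step 39. [r2c5∈{6}] r2c5 is down to just 6, so r2c5=6.
Step 40. [r2c6∈{7}] only 7 remains possible at r2c6, so r2c6=7.
Step 41. [r7c5∈{8}] only 8 remains possible at r7c5. So r7c5=8.

Answer: 5 8 7 3 1 2 4 6 9 / 9 2 4 5 6 7 8 1 3 / 6 1 3 8 4 9 7 2 5 / 3 4 1 7 2 6 9 5 8 / 8 7 5 1 9 3 6 4 2 / 2 9 6 4 5 8 1 3 7 / 7 5 2 6 8 4 3 9 1 / 4 3 9 2 7 1 5 8 6 / 1 6 8 9 3 5 2 7 4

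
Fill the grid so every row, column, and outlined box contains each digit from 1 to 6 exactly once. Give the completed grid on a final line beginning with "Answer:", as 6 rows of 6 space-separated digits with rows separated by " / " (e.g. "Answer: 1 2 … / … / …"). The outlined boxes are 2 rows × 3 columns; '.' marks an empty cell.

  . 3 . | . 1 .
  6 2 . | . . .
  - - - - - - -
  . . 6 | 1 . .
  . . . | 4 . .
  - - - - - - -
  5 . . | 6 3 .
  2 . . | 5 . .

Step 1. [r6c5∈{4}] nothing but 4 survives at r6c5, so r6c5=4.
Step 2. [r2c3∈{1,4,5}] r2c3 is the only open cell in row 2 admitting 1 ⇒ r2c3=1.
Step 3. [r1c6∈{2,4,5,6}] r1c6 is the only open cell in row 1 admitting 6 ⇒ r1c6=6.
Step 4. [r4c3∈{2,3,5}] 2 has one home in col 3: r4c3 ⇒ r4c3=2.
Step 5. [r2c5∈{5}] only 5 remains possible at r2c5, so r2c5=5.
Step 6. [r1c1∈{4}] r1c1's peers cover all but 4 ⇒ r1c1=4.
Step 7. [r3c1∈{3}] r3c1 is down to just 3. So r3c1=3.
Step 8. [r4c6∈{3,5}] across row 4, 3 lands solely at r4c6 ⇒ r4c6=3.
Step 9. [r3c2∈{4,5}] in row 3, 4 fits only at r3c2 ⇒ r3c2=4.
Step 10. [r5c2∈{1}] nothing but 1 survives at r5c2 ⇒ r5c2=1.
Step 11. [r5c6∈{2}] r5c6's peers cover all but 2, so r5c6=2.
Step 12. [r2c6∈{4}] r2c6 has the single candidate 4, so r2c6=4.
Step 13. [r5c3∈{4}] r5c3 is down to just 4. So r5c3=4.
Step 14. [r1c3∈{5}] only 5 remains possible at r1c3 ⇒ r1c3=5.
Step 15. [r2c4∈{3}] r2c4's peers cover all but 3, so r2c4=3.
Step 16. [r4c5∈{6}] only 6 remains possible at r4c5. So r4c5=6.
Step 17. [r1c4∈{2}] r1c4 has the single candidate 2. So r1c4=2.
Step 18. [r4c2∈{5}] r4c2 is down to just 5, so r4c2=5.
Step 19. [r3c6∈{5}] r3c6 has the single candidate 5 ⇒ r3c6=5.
Step 20. [r4c1∈{1}] r4c1 has the single candidate 1. So r4c1=1.
Step 21. [r3c5∈{2}] nothing but 2 survives at r3c5, so r3c5=2.
Step 22. [r6c6∈{1}] only 1 remains possible at r6c6. So r6c6=1.
Step 23. [r6c3∈{3}] r6c3 has the single candidate 3. So r6c3=3.
Step 24. [r6c2∈{6}] only 6 remains possible at r6c2 ⇒ r6c2=6.

Answer: 4 3 5 2 1 6 / 6 2 1 3 5 4 / 3 4 6 1 2 5 / 1 5 2 4 6 3 / 5 1 4 6 3 2 / 2 6 3 5 4 1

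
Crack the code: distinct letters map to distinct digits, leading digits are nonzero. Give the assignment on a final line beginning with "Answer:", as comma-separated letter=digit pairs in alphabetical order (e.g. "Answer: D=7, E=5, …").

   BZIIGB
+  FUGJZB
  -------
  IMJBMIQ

Step 1. [col 1: B + B ≡ Q (mod 10)] column 1 (B + B ≡ Q (mod 10), carry-in 0) doesn't pin B yet; pick B=8 and continue, so B=8.
Step 2. [col 1: B + B ≡ Q (mod 10)] column 1: given B=8, carry-in 0, and digits 8 already taken and all letters distinct, B+B≡Q (mod 10) forces Q=6. So Q=6.
Step 3. [col 2: G + Z ≡ I (mod 10)] no forcing yet in column 2 (carry-in 1); G=7 is free and consistent — try it. So G=7.
Step 4. [col 2: G + Z ≡ I (mod 10)] I=1 is one option consistent with column 2 (G + Z ≡ I (mod 10), carry-in 1) — take it. So I=1.
Step 5. [col 2: G + Z ≡ I (mod 10)] column 2 reads G+Z+carry(1)=I with G=7, I=1; with digits 1,6,7,8 already taken and all letters distinct, the only value for Z is 3 ⇒ Z=3.
Step 6. [col 3: I + J ≡ M (mod 10)] several values work for J in column 3 (I + J ≡ M (mod 10), carry-in 1); try J=2. So J=2.
Step 7. [col 3: I + J ≡ M (mod 10)] in column 3 we have I+J≡M with carry-in 1; given I=1, J=2 and digits 1,2,3,6,7,8 already taken and all letters distinct, that pins M to 4, so M=4.
Step 8. [col 5: Z + U ≡ J (mod 10)] in column 5 we have Z+U≡J with carry-in 0; given Z=3, J=2 and digits 1,2,3,4,6,7,8 already taken and all letters distinct, that pins U to 9. So U=9.
Step 9. [col 6: B + F ≡ M (mod 10)] column 6: given B=8, M=4, carry-in 1, and digits 1,2,3,4,6,7,8,9 already taken and all letters distinct, B+F≡M (mod 10) forces F=5. So F=5.

Answer: B=8, F=5, G=7, I=1, J=2, M=4, Q=6, U=9, Z=3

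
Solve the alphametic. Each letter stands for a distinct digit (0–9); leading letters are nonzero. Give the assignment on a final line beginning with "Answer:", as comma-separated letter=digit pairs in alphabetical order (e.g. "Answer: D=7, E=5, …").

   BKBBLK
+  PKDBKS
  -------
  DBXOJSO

Step 1. [D] the sum has 7 digits but both addends have 6; that extra leading digit D is the final carry, namely 1 ⇒ D=1.
Step 2. [col 1: K + S ≡ O (mod 10)] no forcing yet in column 1 (carry-in 0); S=6 is free and consistent — try it, so S=6.
Step 3. [col 1: K + S ≡ O (mod 10)] no forcing yet in column 1 (carry-in 0); K=7 is free and consistent — try it ⇒ K=7.
Step 4. [col 1: K + S ≡ O (mod 10)] from column 1 (K=7, S=6, carry-in 0, digits 1,6,7 already taken and all letters distinct): O must equal 3, so O=3.
Step 5. [col 2: L + K ≡ S (mod 10)] in column 2 we have L+K≡S with carry-in 1; given K=7, S=6 and digits 1,3,6,7 already taken and all letters distinct, that pins L to 8 ⇒ L=8.
Step 6. [col 3: B + B ≡ J (mod 10)] J=5 is one option consistent with column 3 (B + B ≡ J (mod 10), carry-in 1) — take it ⇒ J=5.
Step 7. [col 3: B + B ≡ J (mod 10)] column 3 reads B+B+carry(1)=J with J=5; with digits 1,3,5,6,7,8 already taken and all letters distinct, the only value for B is 2 ⇒ B=2.
Step 8. [col 5: K + K ≡ X (mod 10)] in column 5 we have K+K≡X with carry-in 0; given K=7 and digits 1,2,3,5,6,7,8 already taken and all letters distinct, that pins X to 4. So X=4.
Step 9. [col 6: B + P ≡ B (mod 10)] column 6: given B=2, carry-in 1, and digits 1,2,3,4,5,6,7,8 already taken and all letters distinct, B+P≡B (mod 10) forces P=9, so P=9.

Answer: B=2, D=1, J=5, K=7, L=8, O=3, P=9, S=6, X=4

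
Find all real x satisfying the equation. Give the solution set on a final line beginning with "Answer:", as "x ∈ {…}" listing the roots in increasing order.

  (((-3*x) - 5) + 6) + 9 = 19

Step 1. [(((-3*x) - 5) + 6) + 9 = 19] 9 comes off first (subtract 9), so sub: ((-3*x) - 5) + 6 = 10.
Step 2. [((-3*x) - 5) + 6 = 10] +6 is outermost — subtract 6 both sides, so sub: (-3*x) - 5 = 4.
Step 3. [(-3*x) - 5 = 4] -5 is outermost — add 5 both sides ⇒ sub: -3*x = 9.
Step 4. [-3*x = 9] LHS = -3·(…); ÷-3 both sides. So div: x = -3.

Answer: x ∈ {-3}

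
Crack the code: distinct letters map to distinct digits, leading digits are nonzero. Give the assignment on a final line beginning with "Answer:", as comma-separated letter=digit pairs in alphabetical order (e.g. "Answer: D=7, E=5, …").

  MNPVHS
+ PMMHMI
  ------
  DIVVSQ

Step 1. [col 1: S + I ≡ Q (mod 10)] S=3 is one option consistent with column 1 (S + I ≡ Q (mod 10), carry-in 0) — take it, so S=3.
Step 2. [col 1: S + I ≡ Q (mod 10)] several values work for Q in column 1 (S + I ≡ Q (mod 10), carry-in 0); try Q=8 ⇒ Q=8.
Step 3. [col 1: S + I ≡ Q (mod 10)] in column 1 we have S+I≡Q with carry-in 0; given S=3, Q=8 and digits 3,8 already taken and all letters distinct, that pins I to 5, so I=5.
Step 4. [col 2: H + M ≡ S (mod 10)] column 2 (H + M ≡ S (mod 10), carry-in 0) doesn't pin M yet; pick M=4 and continue, so M=4.
Step 5. [col 2: H + M ≡ S (mod 10)] in column 2 we have H+M≡S with carry-in 0; given M=4, S=3 and digits 3,4,5,8 already taken and all letters distinct, that pins H to 9, so H=9.
Step 6. [col 3: V + H ≡ V (mod 10)] V=7 is one option consistent with column 3 (V + H ≡ V (mod 10), carry-in 1) — take it, so V=7.
Step 7. [col 4: P + M ≡ V (mod 10)] column 4: given M=4, V=7, carry-in 1, and digits 3,4,5,7,8,9 already taken and all letters distinct, P+M≡V (mod 10) forces P=2, so P=2.
Step 8. [col 5: N + M ≡ I (mod 10)] from column 5 (M=4, I=5, carry-in 0, digits 2,3,4,5,7,8,9 already taken and all letters distinct): N must equal 1, so N=1.
Step 9. [col 6: M + P ≡ D (mod 10)] column 6: given M=4, P=2, carry-in 0, and digits 1,2,3,4,5,7,8,9 already taken and all letters distinct, M+P≡D (mod 10) forces D=6, so D=6.

Answer: D=6, H=9, I=5, M=4, N=1, P=2, Q=8, S=3, V=7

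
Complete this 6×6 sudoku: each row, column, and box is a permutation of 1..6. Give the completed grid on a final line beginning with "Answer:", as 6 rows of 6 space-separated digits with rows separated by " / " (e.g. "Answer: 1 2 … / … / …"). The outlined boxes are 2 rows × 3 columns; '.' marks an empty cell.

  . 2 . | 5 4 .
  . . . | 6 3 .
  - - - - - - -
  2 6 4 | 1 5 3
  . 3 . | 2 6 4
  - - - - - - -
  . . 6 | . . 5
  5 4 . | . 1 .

Step 1. [r4c1∈{1}] r4c1 is down to just 1 ⇒ r4c1=1.
Step 2. [r5c1∈{3}] r5c1 is down to just 3. So r5c1=3.
Step 3. [r2c2∈{1,5}] 5 has one home in col 2: r2c2, so r2c2=5.
Step 4. [r2c3∈{1}] r2c3's peers cover all but 1. So r2c3=1.
Step 5. [r2c6∈{2}] r2c6's peers cover all but 2 ⇒ r2c6=2.
Step 6. [r1c1∈{6}] only 6 remains possible at r1c1 ⇒ r1c1=6.
Step 7. [r2c1∈{4}] r2c1's peers cover all but 4. So r2c1=4.
Step 8. [r6c4∈{3}] r6c4's peers cover all but 3. So r6c4=3.
Step 9. [r1c6∈{1}] nothing but 1 survives at r1c6, so r1c6=1.
Step 10. [r5c2∈{1}] r5c2 has the single candidate 1 ⇒ r5c2=1.
Step 11. [r5c5∈{2}] r5c5 is down to just 2. So r5c5=2.
Step 12. [r4c3∈{5}] r4c3 has the single candidate 5, so r4c3=5.
Step 13. [r6c3∈{2}] r6c3 has the single candidate 2. So r6c3=2.
Step 14. [r5c4∈{4}] r5c4 has the single candidate 4 ⇒ r5c4=4.
Step 15. [r6c6∈{6}] r6c6's peers cover all but 6. So r6c6=6.
Step 16. [r1c3∈{3}] only 3 remains possible at r1c3 ⇒ r1c3=3.

Answer: 6 2 3 5 4 1 / 4 5 1 6 3 2 / 2 6 4 1 5 3 / 1 3 5 2 6 4 / 3 1 6 4 2 5 / 5 4 2 3 1 6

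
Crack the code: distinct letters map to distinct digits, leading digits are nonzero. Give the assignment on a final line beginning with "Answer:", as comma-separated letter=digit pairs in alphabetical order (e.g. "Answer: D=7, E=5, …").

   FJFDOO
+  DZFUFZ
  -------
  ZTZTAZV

Step 1. [col 1: O + Z ≡ V (mod 10)] column 1 (O + Z ≡ V (mod 10), carry-in 0) doesn't pin V yet; pick V=7 and continue, so V=7.
Step 2. [col 1: O + Z ≡ V (mod 10)] several values work for Z in column 1 (O + Z ≡ V (mod 10), carry-in 0); try Z=1 ⇒ Z=1.
Step 3. [col 1: O + Z ≡ V (mod 10)] column 1 reads O+Z+carry(0)=V with Z=1, V=7; with digits 1,7 already taken and all letters distinct, the only value for O is 6 ⇒ O=6.
Step 4. [col 2: O + F ≡ Z (mod 10)] in column 2 we have O+F≡Z with carry-in 0; given O=6, Z=1 and digits 1,6,7 already taken and all letters distinct, that pins F to 5. So F=5.
Step 5. [col 3: D + U ≡ A (mod 10)] several values work for D in column 3 (D + U ≡ A (mod 10), carry-in 1); try D=4, so D=4.
Step 6. [col 3: D + U ≡ A (mod 10)] column 3 (D + U ≡ A (mod 10), carry-in 1) doesn't pin A yet; pick A=8 and continue, so A=8.
Step 7. [col 3: D + U ≡ A (mod 10)] in column 3 we have D+U≡A with carry-in 1; given D=4, A=8 and digits 1,4,5,6,7,8 already taken and all letters distinct, that pins U to 3 ⇒ U=3.
Step 8. [col 4: F + F ≡ T (mod 10)] from column 4 (F=5, carry-in 0, digits 1,3,4,5,6,7,8 already taken and all letters distinct): T must equal 0, so T=0.
Step 9. [col 5: J + Z ≡ Z (mod 10)] in column 5 we have J+Z≡Z with carry-in 1; given Z=1 and digits 0,1,3,4,5,6,7,8 already taken and all letters distinct, that pins J to 9, so J=9.

Answer: A=8, D=4, F=5, J=9, O=6, T=0, U=3, V=7, Z=1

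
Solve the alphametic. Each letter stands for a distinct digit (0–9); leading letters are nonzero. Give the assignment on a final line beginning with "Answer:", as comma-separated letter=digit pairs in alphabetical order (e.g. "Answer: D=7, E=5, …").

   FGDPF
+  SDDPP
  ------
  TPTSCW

Step 1. [col 1: F + P ≡ W (mod 10)] no forcing yet in column 1 (carry-in 0); P=2 is free and consistent — try it. So P=2.
Step 2. [col 1: F + P ≡ W (mod 10)] column 1 (F + P ≡ W (mod 10), carry-in 0) doesn't pin W yet; pick W=7 and continue. So W=7.
Step 3. [col 1: F + P ≡ W (mod 10)] in column 1 we have F+P≡W with carry-in 0; given P=2, W=7 and digits 2,7 already taken and all letters distinct, that pins F to 5 ⇒ F=5.
Step 4. [col 2: P + P ≡ C (mod 10)] column 2 reads P+P+carry(0)=C with P=2; with digits 2,5,7 already taken and all letters distinct, the only value for C is 4, so C=4.
Step 5. [col 3: D + D ≡ S (mod 10)] S=6 is one option consistent with column 3 (D + D ≡ S (mod 10), carry-in 0) — take it ⇒ S=6.
Step 6. [col 3: D + D ≡ S (mod 10)] several values work for D in column 3 (D + D ≡ S (mod 10), carry-in 0); try D=3 ⇒ D=3.
Step 7. [col 4: G + D ≡ T (mod 10)] column 4 reads G+D+carry(0)=T with D=3; with digits 2,3,4,5,6,7 already taken and all letters distinct, the only value for T is 1. So T=1.
Step 8. [col 4: G + D ≡ T (mod 10)] column 4 reads G+D+carry(0)=T with D=3, T=1; with digits 1,2,3,4,5,6,7 already taken and all letters distinct, the only value for G is 8 ⇒ G=8.

Answer: C=4, D=3, F=5, G=8, P=2, S=6, T=1, W=7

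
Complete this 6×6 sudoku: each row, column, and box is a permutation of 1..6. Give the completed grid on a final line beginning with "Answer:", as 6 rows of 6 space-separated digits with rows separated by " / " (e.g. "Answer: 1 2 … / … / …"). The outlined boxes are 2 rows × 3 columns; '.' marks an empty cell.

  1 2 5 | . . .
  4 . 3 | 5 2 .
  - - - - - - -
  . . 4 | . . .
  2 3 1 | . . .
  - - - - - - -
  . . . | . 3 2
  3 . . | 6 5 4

Step 1. [r5c2∈{1,4,5,6}] in row 5, 4 fits only at r5c2. So r5c2=4.
Step 2. [r3c5∈{1,6}] col 5 places 1 nowhere but r3c5, so r3c5=1.
Step 3. [r3c2∈{5,6}] col 2 places 5 nowhere but r3c2, so r3c2=5.
Step 4. [r4c4∈{4}] nothing but 4 survives at r4c4. So r4c4=4.
Step 5. [r4c5∈{6}] only 6 remains possible at r4c5. So r4c5=6.
Step 6. [r3c6∈{3}] only 3 remains possible at r3c6 ⇒ r3c6=3.
Step 7. [r1c6∈{6}] only 6 remains possible at r1c6 ⇒ r1c6=6.
Step 8. [r5c1∈{5,6}] across row 5, 5 lands solely at r5c1. So r5c1=5.
Step 9. [r2c6∈{1}] r2c6's peers cover all but 1, so r2c6=1.
Step 10. [r1c5∈{4}] r1c5's peers cover all but 4 ⇒ r1c5=4.
Step 11. [r1c4∈{3}] r1c4's peers cover all but 3. So r1c4=3.
Step 12. [r3c1∈{6}] r3c1's peers cover all but 6. So r3c1=6.
Step 13. [r5c4∈{1}] nothing but 1 survives at r5c4 ⇒ r5c4=1.
Step 14. [r3c4∈{2}] nothing but 2 survives at r3c4. So r3c4=2.
Step 15. [r6c3∈{2}] nothing but 2 survives at r6c3, so r6c3=2.
Step 16. [r2c2∈{6}] r2c2 has the single candidate 6. So r2c2=6.
Step 17. [r4c6∈{5}] r4c6 is down to just 5, so r4c6=5.
Step 18. [r5c3∈{6}] nothing but 6 survives at r5c3. So r5c3=6.
Step 19. [r6c2∈{1}] nothing but 1 survives at r6c2, so r6c2=1.

Answer: 1 2 5 3 4 6 / 4 6 3 5 2 1 / 6 5 4 2 1 3 / 2 3 1 4 6 5 / 5 4 6 1 3 2 / 3 1 2 6 5 4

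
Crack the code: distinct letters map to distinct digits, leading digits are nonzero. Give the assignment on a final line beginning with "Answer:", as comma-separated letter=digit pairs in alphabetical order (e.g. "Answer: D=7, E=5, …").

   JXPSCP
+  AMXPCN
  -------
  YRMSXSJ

Step 1. [col 1: P + N ≡ J (mod 10)] no forcing yet in column 1 (carry-in 0); N=3 is free and consistent — try it. So N=3.
Step 2. [col 1: P + N ≡ J (mod 10)] column 1 (P + N ≡ J (mod 10), carry-in 0) doesn't pin P yet; pick P=5 and continue. So P=5.
Step 3. [Y] the sum has 7 digits but both addends have 6; that extra leading digit Y is the final carry, namely 1, so Y=1.
Step 4. [col 1: P + N ≡ J (mod 10)] in column 1 we have P+N≡J with carry-in 0; given P=5, N=3 and digits 1,3,5 already taken and all letters distinct, that pins J to 8 ⇒ J=8.
Step 5. [col 2: C + C ≡ S (mod 10)] S=4 is one option consistent with column 2 (C + C ≡ S (mod 10), carry-in 0) — take it ⇒ S=4.
Step 6. [col 2: C + C ≡ S (mod 10)] column 2 (C + C ≡ S (mod 10), carry-in 0) doesn't pin C yet; pick C=2 and continue ⇒ C=2.
Step 7. [col 3: S + P ≡ X (mod 10)] in column 3 we have S+P≡X with carry-in 0; given S=4, P=5 and digits 1,2,3,4,5,8 already taken and all letters distinct, that pins X to 9. So X=9.
Step 8. [col 5: X + M ≡ M (mod 10)] several values work for M in column 5 (X + M ≡ M (mod 10), carry-in 1); try M=0, so M=0.
Step 9. [col 6: J + A ≡ R (mod 10)] column 6: given J=8, carry-in 1, and digits 0,1,2,3,4,5,8,9 already taken and all letters distinct, J+A≡R (mod 10) forces R=6 ⇒ R=6.
Step 10. [col 6: J + A ≡ R (mod 10)] in column 6 we have J+A≡R with carry-in 1; given J=8, R=6 and digits 0,1,2,3,4,5,6,8,9 already taken and all letters distinct, that pins A to 7. So A=7.

Answer: A=7, C=2, J=8, M=0, N=3, P=5, R=6, S=4, X=9, Y=1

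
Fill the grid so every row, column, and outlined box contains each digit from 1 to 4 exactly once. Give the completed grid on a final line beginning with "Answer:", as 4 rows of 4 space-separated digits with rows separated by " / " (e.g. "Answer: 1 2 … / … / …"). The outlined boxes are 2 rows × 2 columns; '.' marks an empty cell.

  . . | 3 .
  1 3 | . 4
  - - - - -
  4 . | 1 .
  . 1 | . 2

Step 1. [r1c1∈{2}] nothing but 2 survives at r1c1. So r1c1=2.
Step 2. [r1c4∈{1}] r1c4's peers cover all but 1, so r1c4=1.
Step 3. [r3c4∈{3}] r3c4's peers cover all but 3, so r3c4=3.
Step 4. [r2c3∈{2}] r2c3 is down to just 2. So r2c3=2.
Step 5. [r1c2∈{4}] r1c2 is down to just 4 ⇒ r1c2=4.
Step 6. [r4c3∈{4}] only 4 remains possible at r4c3. So r4c3=4.
Step 7. [r3c2∈{2}] only 2 remains possible at r3c2. So r3c2=2.
Step 8. [r4c1∈{3}] r4c1 is down to just 3. So r4c1=3.

Answer: 2 4 3 1 / 1 3 2 4 / 4 2 1 3 / 3 1 4 2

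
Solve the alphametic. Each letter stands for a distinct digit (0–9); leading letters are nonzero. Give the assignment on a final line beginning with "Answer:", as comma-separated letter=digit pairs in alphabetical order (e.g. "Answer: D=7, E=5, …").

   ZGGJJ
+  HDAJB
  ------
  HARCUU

Step 1. [H] H is the leading digit of a 6-digit sum of two 5-digit numbers; the final carry is exactly 1 ⇒ H=1.
Step 2. [col 1: J + B ≡ U (mod 10)] column 1 (J + B ≡ U (mod 10), carry-in 0) doesn't pin J yet; pick J=7 and continue. So J=7.
Step 3. [col 1: J + B ≡ U (mod 10)] column 1 (J + B ≡ U (mod 10), carry-in 0) doesn't pin B yet; pick B=8 and continue ⇒ B=8.
Step 4. [col 1: J + B ≡ U (mod 10)] column 1 reads J+B+carry(0)=U with J=7, B=8; with digits 1,7,8 already taken and all letters distinct, the only value for U is 5 ⇒ U=5.
Step 5. [col 3: G + A ≡ C (mod 10)] G=2 is one option consistent with column 3 (G + A ≡ C (mod 10), carry-in 1) — take it. So G=2.
Step 6. [col 3: G + A ≡ C (mod 10)] column 3 (G + A ≡ C (mod 10), carry-in 1) doesn't pin A yet; pick A=0 and continue ⇒ A=0.
Step 7. [col 3: G + A ≡ C (mod 10)] from column 3 (G=2, A=0, carry-in 1, digits 0,1,2,5,7,8 already taken and all letters distinct): C must equal 3 ⇒ C=3.
Step 8. [col 4: G + D ≡ R (mod 10)] from column 4 (G=2, carry-in 0, digits 0,1,2,3,5,7,8 already taken and all letters distinct): D must equal 4 ⇒ D=4.
Step 9. [col 4: G + D ≡ R (mod 10)] from column 4 (G=2, D=4, carry-in 0, digits 0,1,2,3,4,5,7,8 already taken and all letters distinct): R must equal 6, so R=6.
Step 10. [col 5: Z + H ≡ A (mod 10)] column 5 reads Z+H+carry(0)=A with H=1, A=0; with digits 0,1,2,3,4,5,6,7,8 already taken and all letters distinct, the only value for Z is 9, so Z=9.

Answer: A=0, B=8, C=3, D=4, G=2, H=1, J=7, R=6, U=5, Z=9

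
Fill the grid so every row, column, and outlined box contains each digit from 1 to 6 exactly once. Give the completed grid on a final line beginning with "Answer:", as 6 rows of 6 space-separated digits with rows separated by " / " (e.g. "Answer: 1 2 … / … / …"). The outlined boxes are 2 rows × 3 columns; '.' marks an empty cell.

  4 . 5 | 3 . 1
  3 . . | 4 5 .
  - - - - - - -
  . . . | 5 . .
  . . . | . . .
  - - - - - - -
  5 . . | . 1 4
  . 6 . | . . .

Step 1. [r6c4∈{2}] only 2 remains possible at r6c4, so r6c4=2.
Step 2. [r1c2∈{2}] only 2 remains possible at r1c2, so r1c2=2.
Step 3. [r4c4∈{1,6}] in col 4, 1 fits only at r4c4. So r4c4=1.
Step 4. [r5c2∈{3}] nothing but 3 survives at r5c2 ⇒ r5c2=3.
Step 5. [r2c3∈{1,6}] 6 has one home in box 1: r2c3 ⇒ r2c3=6.
Step 6. [r6c5∈{3}] only 3 remains possible at r6c5. So r6c5=3.
Step 7. [r6c3∈{1,4}] across row 6, 4 lands solely at r6c3. So r6c3=4.
Step 8. [r3c3∈{1,2,3}] in col 3, 1 fits only at r3c3 ⇒ r3c3=1.
Step 9. [r3c6∈{2,3,6}] 3 has one home in row 3: r3c6. So r3c6=3.
Step 10. [r4c6∈{2,6}] r4c6 is the only open cell in col 6 admitting 6 ⇒ r4c6=6.
Step 11. [r4c1∈{2}] r4c1 is down to just 2 ⇒ r4c1=2.
Step 12. [r4c5∈{4}] r4c5 is down to just 4 ⇒ r4c5=4.
Step 13. [r5c3∈{2}] r5c3 has the single candidate 2, so r5c3=2.
Step 14. [r4c2∈{5}] nothing but 5 survives at r4c2 ⇒ r4c2=5.
Step 15. [r3c5∈{2}] nothing but 2 survives at r3c5, so r3c5=2.
Step 16. [r6c1∈{1}] r6c1's peers cover all but 1, so r6c1=1.
Step 17. [r4c3∈{3}] r4c3 has the single candidate 3 ⇒ r4c3=3.
Step 18. [r3c2∈{4}] r3c2 is down to just 4. So r3c2=4.
Step 19. [r6c6∈{5}] r6c6's peers cover all but 5, so r6c6=5.
Step 20. [r5c4∈{6}] r5c4 is down to just 6, so r5c4=6.
Step 21. [r2c2∈{1}] r2c2 is down to just 1 ⇒ r2c2=1.
Step 22. [r3c1∈{6}] r3c1 is down to just 6 ⇒ r3c1=6.
Step 23. [r2c6∈{2}] r2c6 is down to just 2 ⇒ r2c6=2.
Step 24. [r1c5∈{6}] r1c5 has the single candidate 6. So r1c5=6.

Answer: 4 2 5 3 6 1 / 3 1 6 4 5 2 / 6 4 1 5 2 3 / 2 5 3 1 4 6 / 5 3 2 6 1 4 / 1 6 4 2 3 5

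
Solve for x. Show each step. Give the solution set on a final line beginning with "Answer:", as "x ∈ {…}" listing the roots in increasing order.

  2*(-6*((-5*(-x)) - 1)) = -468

Step 1. [2*(-6*((-5*(-x)) - 1)) = -468] 2 out front; divide by 2, so div: -6*((-5*(-x)) - 1) = -234.
Step 2. [-6*((-5*(-x)) - 1) = -234] LHS = -6·(…); ÷-6 both sides. So div: (-5*(-x)) - 1 = 39.
Step 3. [(-5*(-x)) - 1 = 39] -1 is outermost — add 1 both sides ⇒ sub: -5*(-x) = 40.
Step 4. [-5*(-x) = 40] LHS = -5·(…); ÷-5 both sides. So div: -x = -8.
Step 5. [-x = -8] LHS negated; negate both sides, so neg: x = 8.

Answer: x ∈ {8}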